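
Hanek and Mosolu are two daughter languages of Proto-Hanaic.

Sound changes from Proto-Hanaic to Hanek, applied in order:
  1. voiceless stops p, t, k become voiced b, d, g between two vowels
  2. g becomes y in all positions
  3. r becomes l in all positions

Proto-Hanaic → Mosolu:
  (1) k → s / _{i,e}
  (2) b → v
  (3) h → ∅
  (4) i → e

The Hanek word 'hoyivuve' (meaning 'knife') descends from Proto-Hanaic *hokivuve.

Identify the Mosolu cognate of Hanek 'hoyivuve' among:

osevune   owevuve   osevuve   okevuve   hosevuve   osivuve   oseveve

Mosolu: start from *hokivuve.
  rule 1 (palatalisation): hokivuve → hosivuve
  rule 2: no change — hosivuve
  rule 3 (h-loss): hosivuve → osivuve
  rule 4 (vowel merger): osivuve → osevuve
  ⇒ Mosolu osevuve
Among the options, 'osevuve' alone shows every Mosolu change applied in order.

osevuve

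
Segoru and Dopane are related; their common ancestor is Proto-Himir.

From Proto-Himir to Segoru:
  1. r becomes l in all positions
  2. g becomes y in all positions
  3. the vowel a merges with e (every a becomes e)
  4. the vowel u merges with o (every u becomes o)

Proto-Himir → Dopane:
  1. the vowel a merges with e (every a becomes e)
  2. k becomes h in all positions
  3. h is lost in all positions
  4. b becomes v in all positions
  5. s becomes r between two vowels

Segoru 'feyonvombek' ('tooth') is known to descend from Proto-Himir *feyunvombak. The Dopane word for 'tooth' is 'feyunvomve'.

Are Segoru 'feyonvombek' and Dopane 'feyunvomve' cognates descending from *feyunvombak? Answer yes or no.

yes

Derive the expected Dopane reflex of *feyunvombak:
Dopane: *feyunvombak > feyunvombek > feyunvombeh > feyunvombe > feyunvomve  (by vowel merger, unconditioned shift, h-loss, unconditioned shift)
Dopane 'feyunvomve' matches the regular reflex exactly, so the pair is cognate.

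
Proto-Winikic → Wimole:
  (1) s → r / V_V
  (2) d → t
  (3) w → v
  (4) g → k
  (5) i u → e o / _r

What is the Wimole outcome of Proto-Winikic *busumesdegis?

Wimole: start from *busumesdegis.
  rule 1 (rhotacism): busumesdegis → burumesdegis
  rule 2 (unconditioned shift): burumesdegis → burumestegis
  rule 3: no change — burumestegis
  rule 4 (unconditioned shift): burumestegis → burumestekis
  rule 5 (pre-rhotic lowering): burumestekis → borumestekis
  ⇒ Wimole borumestekis

borumestekis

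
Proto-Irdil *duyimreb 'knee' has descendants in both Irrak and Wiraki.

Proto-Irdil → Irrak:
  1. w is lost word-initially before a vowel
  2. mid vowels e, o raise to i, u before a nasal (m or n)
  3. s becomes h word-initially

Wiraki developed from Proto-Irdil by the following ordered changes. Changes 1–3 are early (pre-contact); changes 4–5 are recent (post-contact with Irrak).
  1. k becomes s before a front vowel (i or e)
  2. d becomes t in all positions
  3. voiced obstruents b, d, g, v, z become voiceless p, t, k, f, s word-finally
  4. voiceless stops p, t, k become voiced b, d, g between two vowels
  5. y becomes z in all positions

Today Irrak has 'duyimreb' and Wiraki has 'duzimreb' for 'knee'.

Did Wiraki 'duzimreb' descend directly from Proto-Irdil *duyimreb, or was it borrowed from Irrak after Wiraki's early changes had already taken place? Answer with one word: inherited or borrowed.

If inherited, *duyimreb would pass through all of Wiraki's changes:
Wiraki: *duyimreb > tuyimreb > tuyimrep > tuzimrep  (by unconditioned shift, final devoicing, unconditioned shift)
If borrowed from Irrak 'duyimreb' after the early changes, it would undergo only the recent ones:
  rule 4 (intervocalic voicing): no change (duyimreb)
  rule 5 (unconditioned shift): duyimreb → duzimreb
  ⇒ as a loan: duzimreb
Wiraki 'duzimreb' matches the loan outcome 'duzimreb', not the inherited 'tuzimrep' — it skipped the early Wiraki changes, so it was borrowed from Irrak.

borrowed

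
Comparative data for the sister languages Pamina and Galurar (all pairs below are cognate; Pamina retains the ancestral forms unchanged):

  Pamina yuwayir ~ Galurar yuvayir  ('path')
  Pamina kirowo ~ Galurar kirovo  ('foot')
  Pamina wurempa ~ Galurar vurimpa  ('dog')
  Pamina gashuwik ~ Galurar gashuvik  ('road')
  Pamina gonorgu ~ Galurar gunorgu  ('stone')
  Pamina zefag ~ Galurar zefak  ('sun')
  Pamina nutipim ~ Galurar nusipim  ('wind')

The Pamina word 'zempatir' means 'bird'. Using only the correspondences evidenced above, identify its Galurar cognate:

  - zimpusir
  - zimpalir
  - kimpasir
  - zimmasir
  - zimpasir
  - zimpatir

zimpasir

wurempa ~ vurimpa — Pamina e corresponds to Galurar i after a consonant, before a nasal.
nutipim ~ nusipim — Pamina t corresponds to Galurar s between vowels (before a front vowel).
Applying these to Pamina 'zempatir':
  zempatir → zimpatir   (e→i after a consonant, before a nasal)
  zimpatir → zimpasir   (t→s between vowels (before a front vowel))
So the Galurar cognate is 'zimpasir'.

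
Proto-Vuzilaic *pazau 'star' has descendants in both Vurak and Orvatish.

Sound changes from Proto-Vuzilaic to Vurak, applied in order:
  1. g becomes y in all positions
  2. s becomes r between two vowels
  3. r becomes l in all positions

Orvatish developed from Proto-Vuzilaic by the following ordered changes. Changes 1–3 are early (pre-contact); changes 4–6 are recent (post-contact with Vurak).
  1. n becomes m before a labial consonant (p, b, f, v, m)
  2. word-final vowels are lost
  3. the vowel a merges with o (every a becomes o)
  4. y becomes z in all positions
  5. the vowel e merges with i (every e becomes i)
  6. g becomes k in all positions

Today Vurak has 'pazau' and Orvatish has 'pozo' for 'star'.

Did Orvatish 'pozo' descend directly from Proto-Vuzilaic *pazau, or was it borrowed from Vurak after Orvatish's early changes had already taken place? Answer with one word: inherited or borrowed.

inherited

If inherited, *pazau would pass through all of Orvatish's changes:
Orvatish: *pazau > paza > pozo  (by apocope, vowel merger)
If borrowed from Vurak 'pazau' after the early changes, it would undergo only the recent ones:
  rule 4 (unconditioned shift): no change (pazau)
  rule 5 (vowel merger): no change (pazau)
  rule 6 (unconditioned shift): no change (pazau)
  ⇒ as a loan: pazau
Orvatish 'pozo' matches the inherited outcome exactly, so it is an inherited cognate, not a loan.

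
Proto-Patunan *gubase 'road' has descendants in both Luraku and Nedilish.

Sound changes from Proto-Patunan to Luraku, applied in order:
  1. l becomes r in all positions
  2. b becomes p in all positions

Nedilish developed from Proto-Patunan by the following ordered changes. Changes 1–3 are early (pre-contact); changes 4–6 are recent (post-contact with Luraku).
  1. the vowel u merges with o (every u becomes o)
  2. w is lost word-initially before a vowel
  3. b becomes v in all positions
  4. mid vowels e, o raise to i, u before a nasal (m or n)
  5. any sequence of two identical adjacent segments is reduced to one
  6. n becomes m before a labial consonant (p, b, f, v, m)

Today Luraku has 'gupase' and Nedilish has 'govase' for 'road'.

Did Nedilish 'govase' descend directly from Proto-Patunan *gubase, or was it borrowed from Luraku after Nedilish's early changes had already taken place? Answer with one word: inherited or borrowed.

inherited

If inherited, *gubase would pass through all of Nedilish's changes:
Nedilish: *gubase > gobase > govase  (by vowel merger, unconditioned shift)
If borrowed from Luraku 'gupase' after the early changes, it would undergo only the recent ones:
  rule 4 (pre-nasal raising): no change (gupase)
  rule 5 (degemination): no change (gupase)
  rule 6 (nasal place assimilation): no change (gupase)
  ⇒ as a loan: gupase
Nedilish 'govase' matches the inherited outcome exactly, so it is an inherited cognate, not a loan.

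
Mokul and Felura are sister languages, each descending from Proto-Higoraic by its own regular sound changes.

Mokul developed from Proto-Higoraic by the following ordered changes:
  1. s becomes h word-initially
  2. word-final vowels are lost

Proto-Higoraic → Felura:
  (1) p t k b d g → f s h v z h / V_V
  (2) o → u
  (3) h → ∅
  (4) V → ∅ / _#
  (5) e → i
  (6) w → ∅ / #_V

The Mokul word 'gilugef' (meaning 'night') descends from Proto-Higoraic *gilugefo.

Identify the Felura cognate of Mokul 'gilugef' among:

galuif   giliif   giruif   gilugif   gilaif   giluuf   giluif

giluif

Felura: *gilugefo > giluhefo > giluhefu > giluefu > giluef > giluif  (by intervocalic lenition, vowel merger, h-loss, apocope, vowel merger)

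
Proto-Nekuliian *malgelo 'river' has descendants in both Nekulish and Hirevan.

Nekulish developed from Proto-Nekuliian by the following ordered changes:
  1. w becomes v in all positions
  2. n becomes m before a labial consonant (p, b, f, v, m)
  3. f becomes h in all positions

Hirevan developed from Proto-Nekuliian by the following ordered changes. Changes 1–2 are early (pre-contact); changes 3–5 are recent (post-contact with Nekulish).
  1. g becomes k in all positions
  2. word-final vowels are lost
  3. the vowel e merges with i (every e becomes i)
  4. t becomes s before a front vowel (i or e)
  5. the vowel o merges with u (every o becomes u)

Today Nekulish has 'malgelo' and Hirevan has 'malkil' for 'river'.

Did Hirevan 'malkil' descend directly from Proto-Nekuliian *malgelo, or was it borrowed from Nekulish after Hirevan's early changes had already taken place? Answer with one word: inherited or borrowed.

inherited

If inherited, *malgelo would pass through all of Hirevan's changes:
Hirevan: start from *malgelo.
  rule 1 (unconditioned shift): malgelo → malkelo
  rule 2 (apocope): malkelo → malkel
  rule 3 (vowel merger): malkel → malkil
  rule 4: no change — malkil
  rule 5: no change — malkil
  ⇒ Hirevan malkil
If borrowed from Nekulish 'malgelo' after the early changes, it would undergo only the recent ones:
  rule 3 (vowel merger): malgelo → malgilo
  rule 4 (palatalisation): no change (malgilo)
  rule 5 (vowel merger): malgilo → malgilu
  ⇒ as a loan: malgilu
Hirevan 'malkil' matches the inherited outcome exactly, so it is an inherited cognate, not a loan.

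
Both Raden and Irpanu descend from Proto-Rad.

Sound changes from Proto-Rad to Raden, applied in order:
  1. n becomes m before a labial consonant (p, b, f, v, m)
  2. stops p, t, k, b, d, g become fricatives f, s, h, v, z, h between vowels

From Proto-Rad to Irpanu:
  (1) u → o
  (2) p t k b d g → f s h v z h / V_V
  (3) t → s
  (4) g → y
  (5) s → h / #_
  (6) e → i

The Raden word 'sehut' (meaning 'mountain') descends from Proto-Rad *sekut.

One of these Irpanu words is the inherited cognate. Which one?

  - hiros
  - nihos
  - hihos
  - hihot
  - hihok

hihos

Irpanu: *sekut
  sekut → sekot   [vowel merger]
  sekot → sehot   [intervocalic lenition]
  sehot → sehos   [unconditioned shift]
  sehos (rule 4 does not apply)
  sehos → hehos   [debuccalisation]
  hehos → hihos   [vowel merger]
  giving Irpanu hihos.
The other candidates each miss or misapply at least one Irpanu change.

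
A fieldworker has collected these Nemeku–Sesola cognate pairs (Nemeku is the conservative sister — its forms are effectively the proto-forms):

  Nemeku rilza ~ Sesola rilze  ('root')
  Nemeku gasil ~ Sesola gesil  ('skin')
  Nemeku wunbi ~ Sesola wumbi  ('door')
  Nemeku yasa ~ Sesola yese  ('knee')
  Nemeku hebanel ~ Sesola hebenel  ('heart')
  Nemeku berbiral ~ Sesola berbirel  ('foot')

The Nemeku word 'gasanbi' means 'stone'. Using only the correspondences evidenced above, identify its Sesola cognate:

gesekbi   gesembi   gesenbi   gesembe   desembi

gasil ~ gesil, yasa ~ yese — Nemeku a corresponds to Sesola e after a consonant, before a consonant other than r, m, n, p, b, f, v.
hebanel ~ hebenel — Nemeku a corresponds to Sesola e after a consonant, before a nasal.
wunbi ~ wumbi — Nemeku n corresponds to Sesola m after a vowel, before a labial obstruent.
Applying these to Nemeku 'gasanbi':
  gasanbi → gesanbi   (a→e after a consonant, before a consonant other than r, m, n, p, b, f, v)
  gesanbi → gesenbi   (a→e after a consonant, before a nasal)
  gesenbi → gesembi   (n→m after a vowel, before a labial obstruent)
So the Sesola cognate is 'gesembi'.

gesembi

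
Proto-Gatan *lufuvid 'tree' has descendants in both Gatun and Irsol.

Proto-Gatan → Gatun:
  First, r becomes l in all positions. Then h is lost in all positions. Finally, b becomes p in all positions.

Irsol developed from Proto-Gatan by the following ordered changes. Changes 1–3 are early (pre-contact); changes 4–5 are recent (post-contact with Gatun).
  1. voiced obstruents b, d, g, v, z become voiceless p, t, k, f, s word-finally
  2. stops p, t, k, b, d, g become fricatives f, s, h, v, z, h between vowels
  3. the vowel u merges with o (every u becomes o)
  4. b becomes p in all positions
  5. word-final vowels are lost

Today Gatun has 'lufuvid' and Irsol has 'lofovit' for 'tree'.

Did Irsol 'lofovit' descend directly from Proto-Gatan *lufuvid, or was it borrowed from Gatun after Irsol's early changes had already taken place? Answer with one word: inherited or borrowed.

inherited

If inherited, *lufuvid would pass through all of Irsol's changes:
Irsol: *lufuvid
  lufuvid → lufuvit   [final devoicing]
  lufuvit (rule 2 does not apply)
  lufuvit → lofovit   [vowel merger]
  lofovit (rule 4 does not apply)
  lofovit (rule 5 does not apply)
  giving Irsol lofovit.
If borrowed from Gatun 'lufuvid' after the early changes, it would undergo only the recent ones:
  rule 4 (unconditioned shift): no change (lufuvid)
  rule 5 (apocope): no change (lufuvid)
  ⇒ as a loan: lufuvid
Irsol 'lofovit' matches the inherited outcome exactly, so it is an inherited cognate, not a loan.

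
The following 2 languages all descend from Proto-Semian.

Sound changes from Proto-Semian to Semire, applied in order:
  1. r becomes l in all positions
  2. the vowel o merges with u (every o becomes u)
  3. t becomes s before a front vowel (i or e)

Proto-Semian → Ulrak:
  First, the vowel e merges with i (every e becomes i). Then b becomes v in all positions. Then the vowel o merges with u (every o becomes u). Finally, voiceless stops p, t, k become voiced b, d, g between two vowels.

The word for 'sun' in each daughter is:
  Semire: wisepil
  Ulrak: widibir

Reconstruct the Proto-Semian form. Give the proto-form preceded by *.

Position 3: Semire has s, Ulrak has d. Taking the neighbouring segments as reconstructed: Semire s could go back to *t or *s; Ulrak d could go back to *t or *d — the one source consistent with every daughter is *t.
Position 4: Semire has e, Ulrak has i. Semire preserves e here (none of its changes turn any other segment into e), so the proto-segment is *e.
Position 7: Semire has l, Ulrak has r. Ulrak preserves r here (none of its changes turn any other segment into r), so the proto-segment is *r.
Continuing position by position gives *witepir; check it forward:
Semire: start from *witepir.
  rule 1 (unconditioned shift): witepir → witepil
  rule 2: no change — witepil
  rule 3 (palatalisation): witepil → wisepil
  ⇒ Semire wisepil
Ulrak: start from *witepir.
  rule 1 (vowel merger): witepir → witipir
  rule 2: no change — witipir
  rule 3: no change — witipir
  rule 4 (intervocalic voicing): witipir → widibir
  ⇒ Ulrak widibir
*witepir is the unique common source.

*witepir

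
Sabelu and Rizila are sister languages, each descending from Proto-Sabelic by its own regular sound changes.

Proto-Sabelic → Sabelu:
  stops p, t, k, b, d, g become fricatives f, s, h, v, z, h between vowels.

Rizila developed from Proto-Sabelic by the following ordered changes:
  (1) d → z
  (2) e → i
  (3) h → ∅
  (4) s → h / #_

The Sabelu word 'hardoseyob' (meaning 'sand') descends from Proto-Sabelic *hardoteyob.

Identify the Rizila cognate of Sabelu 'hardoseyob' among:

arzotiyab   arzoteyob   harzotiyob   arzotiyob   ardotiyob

Rizila: *hardoteyob
  hardoteyob → harzoteyob   [unconditioned shift]
  harzoteyob → harzotiyob   [vowel merger]
  harzotiyob → arzotiyob   [h-loss]
  arzotiyob (rule 4 does not apply)
  giving Rizila arzotiyob.
Only 'arzotiyob' matches the regular Rizila development of *hardoteyob.

arzotiyob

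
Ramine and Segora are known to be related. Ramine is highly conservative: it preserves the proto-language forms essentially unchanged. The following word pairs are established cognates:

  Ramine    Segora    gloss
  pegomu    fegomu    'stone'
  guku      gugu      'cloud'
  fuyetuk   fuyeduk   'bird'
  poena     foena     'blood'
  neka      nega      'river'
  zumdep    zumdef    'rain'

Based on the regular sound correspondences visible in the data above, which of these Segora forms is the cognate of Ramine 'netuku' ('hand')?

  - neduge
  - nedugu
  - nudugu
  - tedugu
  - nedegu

fuyetuk ~ fuyeduk — Ramine t corresponds to Segora d between vowels (before a back vowel).
guku ~ gugu — Ramine k corresponds to Segora g between vowels (before a back vowel).
Applying these to Ramine 'netuku':
  netuku → neduku   (t→d between vowels (before a back vowel))
  neduku → nedugu   (k→g between vowels (before a back vowel))
So the Segora cognate is 'nedugu'.

nedugu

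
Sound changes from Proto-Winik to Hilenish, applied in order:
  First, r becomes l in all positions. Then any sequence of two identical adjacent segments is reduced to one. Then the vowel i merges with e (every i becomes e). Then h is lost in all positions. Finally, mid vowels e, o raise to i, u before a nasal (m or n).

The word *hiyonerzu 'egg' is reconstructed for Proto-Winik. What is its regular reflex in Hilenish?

Hilenish: *hiyonerzu
  hiyonerzu → hiyonelzu   [unconditioned shift]
  hiyonelzu (rule 2 does not apply)
  hiyonelzu → heyonelzu   [vowel merger]
  heyonelzu → eyonelzu   [h-loss]
  eyonelzu → eyunelzu   [pre-nasal raising]
  giving Hilenish eyunelzu.

eyunelzu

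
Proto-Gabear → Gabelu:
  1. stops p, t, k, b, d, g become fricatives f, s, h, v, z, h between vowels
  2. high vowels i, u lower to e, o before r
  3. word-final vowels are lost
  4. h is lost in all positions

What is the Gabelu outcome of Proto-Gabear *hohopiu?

oofi

Gabelu: start from *hohopiu.
  rule 1 (intervocalic lenition): hohopiu → hohofiu
  rule 2: no change — hohofiu
  rule 3 (apocope): hohofiu → hohofi
  rule 4 (h-loss): hohofi → oofi
  ⇒ Gabelu oofi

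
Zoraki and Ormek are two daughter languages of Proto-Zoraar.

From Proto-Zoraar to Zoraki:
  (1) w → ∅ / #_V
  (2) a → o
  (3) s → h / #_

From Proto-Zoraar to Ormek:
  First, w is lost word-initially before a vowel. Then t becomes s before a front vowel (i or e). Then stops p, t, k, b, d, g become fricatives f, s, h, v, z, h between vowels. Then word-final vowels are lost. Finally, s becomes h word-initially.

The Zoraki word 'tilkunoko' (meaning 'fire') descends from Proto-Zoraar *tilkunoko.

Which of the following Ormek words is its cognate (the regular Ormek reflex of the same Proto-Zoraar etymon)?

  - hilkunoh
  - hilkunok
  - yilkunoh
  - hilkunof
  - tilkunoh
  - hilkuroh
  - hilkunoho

Ormek: start from *tilkunoko.
  rule 1: no change — tilkunoko
  rule 2 (palatalisation): tilkunoko → silkunoko
  rule 3 (intervocalic lenition): silkunoko → silkunoho
  rule 4 (apocope): silkunoho → silkunoh
  rule 5 (debuccalisation): silkunoh → hilkunoh
  ⇒ Ormek hilkunoh
Only 'hilkunoh' matches the regular Ormek development of *tilkunoko.

hilkunoh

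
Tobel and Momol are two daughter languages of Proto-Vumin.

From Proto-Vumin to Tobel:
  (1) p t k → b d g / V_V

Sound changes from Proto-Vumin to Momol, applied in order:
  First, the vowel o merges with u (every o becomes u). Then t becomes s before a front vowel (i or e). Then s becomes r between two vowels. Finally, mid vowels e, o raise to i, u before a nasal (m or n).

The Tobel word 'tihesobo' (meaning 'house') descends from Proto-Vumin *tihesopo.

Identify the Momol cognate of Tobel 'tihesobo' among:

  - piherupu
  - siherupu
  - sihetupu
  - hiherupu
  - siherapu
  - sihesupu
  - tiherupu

siherupu

Momol: start from *tihesopo.
  rule 1 (vowel merger): tihesopo → tihesupu
  rule 2 (palatalisation): tihesupu → sihesupu
  rule 3 (rhotacism): sihesupu → siherupu
  rule 4: no change — siherupu
  ⇒ Momol siherupu
Only 'siherupu' matches the regular Momol development of *tihesopo.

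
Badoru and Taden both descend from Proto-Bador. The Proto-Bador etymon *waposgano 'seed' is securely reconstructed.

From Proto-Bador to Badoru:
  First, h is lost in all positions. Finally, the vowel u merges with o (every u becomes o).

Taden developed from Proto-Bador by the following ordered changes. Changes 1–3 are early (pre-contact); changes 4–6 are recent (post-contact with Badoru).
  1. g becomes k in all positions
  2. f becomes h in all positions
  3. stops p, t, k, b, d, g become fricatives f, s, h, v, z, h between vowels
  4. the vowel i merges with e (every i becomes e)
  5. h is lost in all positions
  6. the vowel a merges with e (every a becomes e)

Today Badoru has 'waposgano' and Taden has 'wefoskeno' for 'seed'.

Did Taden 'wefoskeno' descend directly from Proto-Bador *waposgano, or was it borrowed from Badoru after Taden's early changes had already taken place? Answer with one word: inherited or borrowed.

inherited

If inherited, *waposgano would pass through all of Taden's changes:
Taden: *waposgano
  waposgano → waposkano   [unconditioned shift]
  waposkano (rule 2 does not apply)
  waposkano → wafoskano   [intervocalic lenition]
  wafoskano (rule 4 does not apply)
  wafoskano (rule 5 does not apply)
  wafoskano → wefoskeno   [vowel merger]
  giving Taden wefoskeno.
If borrowed from Badoru 'waposgano' after the early changes, it would undergo only the recent ones:
  rule 4 (vowel merger): no change (waposgano)
  rule 5 (h-loss): no change (waposgano)
  rule 6 (vowel merger): waposgano → weposgeno
  ⇒ as a loan: weposgeno
Taden 'wefoskeno' matches the inherited outcome exactly, so it is an inherited cognate, not a loan.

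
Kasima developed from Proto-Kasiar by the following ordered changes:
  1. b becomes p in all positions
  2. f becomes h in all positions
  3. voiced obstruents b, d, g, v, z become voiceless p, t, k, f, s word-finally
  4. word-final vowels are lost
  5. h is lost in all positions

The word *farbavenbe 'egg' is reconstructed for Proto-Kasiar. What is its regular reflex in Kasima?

Kasima: *farbavenbe
  farbavenbe → farpavenpe   [unconditioned shift]
  farpavenpe → harpavenpe   [unconditioned shift]
  harpavenpe (rule 3 does not apply)
  harpavenpe → harpavenp   [apocope]
  harpavenp → arpavenp   [h-loss]
  giving Kasima arpavenp.

arpavenp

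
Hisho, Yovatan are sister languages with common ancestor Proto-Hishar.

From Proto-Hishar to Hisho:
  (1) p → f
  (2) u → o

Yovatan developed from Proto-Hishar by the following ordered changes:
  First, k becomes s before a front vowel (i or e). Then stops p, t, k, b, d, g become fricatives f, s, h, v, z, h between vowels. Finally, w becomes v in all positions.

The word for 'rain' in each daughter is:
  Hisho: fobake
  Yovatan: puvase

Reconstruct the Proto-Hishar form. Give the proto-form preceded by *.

Position 2: Hisho has o, Yovatan has u. Yovatan preserves u here (none of its changes turn any other segment into u), so the proto-segment is *u.
Position 3: Hisho has b, Yovatan has v. Hisho preserves b here (none of its changes turn any other segment into b), so the proto-segment is *b.
Position 1: Hisho has f, Yovatan has p. Yovatan preserves p here (none of its changes turn any other segment into p), so the proto-segment is *p.
This points to *pubake. Verify forward in each daughter:
Hisho: *pubake > fubake > fobake  (by unconditioned shift, vowel merger)
Yovatan: *pubake
  pubake → pubase   [palatalisation]
  pubase → puvase   [intervocalic lenition]
  puvase (rule 3 does not apply)
  giving Yovatan puvase.
No other proto-form is consistent with every reflex, so the reconstruction is *pubake.

*pubake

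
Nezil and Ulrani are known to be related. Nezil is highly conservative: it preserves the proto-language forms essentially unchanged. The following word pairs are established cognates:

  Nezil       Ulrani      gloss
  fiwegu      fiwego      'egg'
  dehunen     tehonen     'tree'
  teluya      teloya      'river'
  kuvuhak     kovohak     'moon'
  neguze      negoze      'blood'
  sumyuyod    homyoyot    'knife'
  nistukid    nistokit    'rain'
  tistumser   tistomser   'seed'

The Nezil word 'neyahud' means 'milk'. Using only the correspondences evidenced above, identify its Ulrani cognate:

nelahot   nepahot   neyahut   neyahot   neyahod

teluya ~ teloya, kuvuhak ~ kovohak — Nezil u corresponds to Ulrani o after a consonant, before a consonant other than r, m, n, p, b, f, v.
sumyuyod ~ homyoyot, nistukid ~ nistokit — Nezil d corresponds to Ulrani t word-finally.
Applying these to Nezil 'neyahud':
  neyahud → neyahod   (u→o after a consonant, before a consonant other than r, m, n, p, b, f, v)
  neyahod → neyahot   (d→t word-finally)
So the Ulrani cognate is 'neyahot'.

neyahot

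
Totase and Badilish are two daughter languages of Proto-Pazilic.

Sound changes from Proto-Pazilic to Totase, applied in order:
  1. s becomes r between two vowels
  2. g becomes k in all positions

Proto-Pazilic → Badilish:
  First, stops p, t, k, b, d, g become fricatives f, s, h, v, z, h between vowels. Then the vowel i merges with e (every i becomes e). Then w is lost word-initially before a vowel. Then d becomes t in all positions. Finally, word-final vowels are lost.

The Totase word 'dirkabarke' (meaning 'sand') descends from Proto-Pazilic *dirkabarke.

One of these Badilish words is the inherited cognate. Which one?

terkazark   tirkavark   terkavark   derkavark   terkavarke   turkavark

Badilish: *dirkabarke
  dirkabarke → dirkavarke   [intervocalic lenition]
  dirkavarke → derkavarke   [vowel merger]
  derkavarke (rule 3 does not apply)
  derkavarke → terkavarke   [unconditioned shift]
  terkavarke → terkavark   [apocope]
  giving Badilish terkavark.

terkavark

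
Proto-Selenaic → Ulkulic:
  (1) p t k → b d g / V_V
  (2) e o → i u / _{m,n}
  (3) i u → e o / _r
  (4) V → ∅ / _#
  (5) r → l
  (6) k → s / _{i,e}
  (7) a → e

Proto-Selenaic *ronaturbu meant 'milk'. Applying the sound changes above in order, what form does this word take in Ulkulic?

Ulkulic: start from *ronaturbu.
  rule 1 (intervocalic voicing): ronaturbu → ronadurbu
  rule 2 (pre-nasal raising): ronadurbu → runadurbu
  rule 3 (pre-rhotic lowering): runadurbu → runadorbu
  rule 4 (apocope): runadorbu → runadorb
  rule 5 (unconditioned shift): runadorb → lunadolb
  rule 6: no change — lunadolb
  rule 7 (vowel merger): lunadolb → lunedolb
  ⇒ Ulkulic lunedolb

lunedolb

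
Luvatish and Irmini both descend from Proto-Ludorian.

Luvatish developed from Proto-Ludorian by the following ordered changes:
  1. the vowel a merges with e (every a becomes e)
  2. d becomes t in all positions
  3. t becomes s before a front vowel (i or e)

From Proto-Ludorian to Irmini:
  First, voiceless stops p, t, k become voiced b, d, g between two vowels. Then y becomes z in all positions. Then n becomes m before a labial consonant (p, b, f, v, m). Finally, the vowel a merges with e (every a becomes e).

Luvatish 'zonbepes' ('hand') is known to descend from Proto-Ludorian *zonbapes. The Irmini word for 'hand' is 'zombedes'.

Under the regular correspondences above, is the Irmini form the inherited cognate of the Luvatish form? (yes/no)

no

Derive the expected Irmini reflex of *zonbapes:
Irmini: *zonbapes > zonbabes > zombabes > zombebes  (by intervocalic voicing, nasal place assimilation, vowel merger)
The regular Irmini reflex would be 'zombebes', but the attested form is 'zombedes'. The correspondence is irregular, so they are not cognates (the Irmini form has a different source).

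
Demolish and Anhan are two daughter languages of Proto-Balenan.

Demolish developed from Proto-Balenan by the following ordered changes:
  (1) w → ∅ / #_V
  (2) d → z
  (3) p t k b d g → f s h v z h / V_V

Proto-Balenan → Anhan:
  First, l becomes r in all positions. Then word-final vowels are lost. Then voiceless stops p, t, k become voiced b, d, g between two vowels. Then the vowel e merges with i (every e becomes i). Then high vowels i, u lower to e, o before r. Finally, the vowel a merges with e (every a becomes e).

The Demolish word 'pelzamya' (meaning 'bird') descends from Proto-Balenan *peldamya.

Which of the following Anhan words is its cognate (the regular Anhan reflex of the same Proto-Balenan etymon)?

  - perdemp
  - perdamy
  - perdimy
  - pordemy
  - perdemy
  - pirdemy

perdemy

Anhan: start from *peldamya.
  rule 1 (unconditioned shift): peldamya → perdamya
  rule 2 (apocope): perdamya → perdamy
  rule 3: no change — perdamy
  rule 4 (vowel merger): perdamy → pirdamy
  rule 5 (pre-rhotic lowering): pirdamy → perdamy
  rule 6 (vowel merger): perdamy → perdemy
  ⇒ Anhan perdemy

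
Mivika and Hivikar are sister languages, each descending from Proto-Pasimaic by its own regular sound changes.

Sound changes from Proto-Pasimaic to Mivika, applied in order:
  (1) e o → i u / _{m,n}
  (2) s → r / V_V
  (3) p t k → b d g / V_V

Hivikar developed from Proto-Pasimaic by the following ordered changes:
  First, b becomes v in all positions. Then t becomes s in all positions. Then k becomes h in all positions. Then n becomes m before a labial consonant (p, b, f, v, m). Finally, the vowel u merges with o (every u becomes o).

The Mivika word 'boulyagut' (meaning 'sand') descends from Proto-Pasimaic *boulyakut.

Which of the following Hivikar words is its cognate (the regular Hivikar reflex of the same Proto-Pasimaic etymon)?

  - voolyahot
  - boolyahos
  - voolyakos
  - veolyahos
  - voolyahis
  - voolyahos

voolyahos

Hivikar: *boulyakut
  boulyakut → voulyakut   [unconditioned shift]
  voulyakut → voulyakus   [unconditioned shift]
  voulyakus → voulyahus   [unconditioned shift]
  voulyahus (rule 4 does not apply)
  voulyahus → voolyahos   [vowel merger]
  giving Hivikar voolyahos.
Among the options, 'voolyahos' alone shows every Hivikar change applied in order.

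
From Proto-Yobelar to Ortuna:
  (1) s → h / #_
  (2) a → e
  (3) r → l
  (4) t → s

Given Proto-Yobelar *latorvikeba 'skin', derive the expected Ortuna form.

lesolvikebe

Ortuna: *latorvikeba
  latorvikeba (rule 1 does not apply)
  latorvikeba → letorvikebe   [vowel merger]
  letorvikebe → letolvikebe   [unconditioned shift]
  letolvikebe → lesolvikebe   [unconditioned shift]
  giving Ortuna lesolvikebe.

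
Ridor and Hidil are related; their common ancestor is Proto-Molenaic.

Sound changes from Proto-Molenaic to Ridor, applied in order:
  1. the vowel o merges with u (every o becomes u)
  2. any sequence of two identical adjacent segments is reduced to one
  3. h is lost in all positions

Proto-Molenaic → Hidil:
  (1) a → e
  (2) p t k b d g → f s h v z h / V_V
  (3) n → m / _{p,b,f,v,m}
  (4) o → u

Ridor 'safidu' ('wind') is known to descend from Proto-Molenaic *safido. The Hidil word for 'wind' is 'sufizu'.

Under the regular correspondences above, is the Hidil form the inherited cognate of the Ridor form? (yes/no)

no

Derive the expected Hidil reflex of *safido:
Hidil: *safido > sefido > sefizo > sefizu  (by vowel merger, intervocalic lenition, vowel merger)
The regular Hidil reflex would be 'sefizu', but the attested form is 'sufizu'. The correspondence is irregular, so they are not cognates (the Hidil form has a different source).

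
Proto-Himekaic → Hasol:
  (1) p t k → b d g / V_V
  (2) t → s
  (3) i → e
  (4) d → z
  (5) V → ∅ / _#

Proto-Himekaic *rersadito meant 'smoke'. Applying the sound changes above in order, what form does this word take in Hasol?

rersazez

Hasol: *rersadito
  rersadito → rersadido   [intervocalic voicing]
  rersadido (rule 2 does not apply)
  rersadido → rersadedo   [vowel merger]
  rersadedo → rersazezo   [unconditioned shift]
  rersazezo → rersazez   [apocope]
  giving Hasol rersazez.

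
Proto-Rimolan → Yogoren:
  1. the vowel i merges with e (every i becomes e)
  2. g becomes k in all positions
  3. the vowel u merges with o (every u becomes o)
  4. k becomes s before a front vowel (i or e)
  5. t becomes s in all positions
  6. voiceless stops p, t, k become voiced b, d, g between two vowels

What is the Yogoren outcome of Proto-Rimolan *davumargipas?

davomarsebas

Yogoren: *davumargipas > davumargepas > davumarkepas > davomarkepas > davomarsepas > davomarsebas  (by vowel merger, unconditioned shift, vowel merger, palatalisation, intervocalic voicing)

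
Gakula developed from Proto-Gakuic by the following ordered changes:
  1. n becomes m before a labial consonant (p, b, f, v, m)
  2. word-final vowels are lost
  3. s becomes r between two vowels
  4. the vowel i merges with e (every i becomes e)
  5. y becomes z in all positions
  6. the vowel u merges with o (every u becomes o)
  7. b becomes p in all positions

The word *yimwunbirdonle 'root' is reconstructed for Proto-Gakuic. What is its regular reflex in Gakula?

Gakula: *yimwunbirdonle > yimwumbirdonle > yimwumbirdonl > yemwumberdonl > zemwumberdonl > zemwomberdonl > zemwomperdonl  (by nasal place assimilation, apocope, vowel merger, unconditioned shift, vowel merger, unconditioned shift)

zemwomperdonl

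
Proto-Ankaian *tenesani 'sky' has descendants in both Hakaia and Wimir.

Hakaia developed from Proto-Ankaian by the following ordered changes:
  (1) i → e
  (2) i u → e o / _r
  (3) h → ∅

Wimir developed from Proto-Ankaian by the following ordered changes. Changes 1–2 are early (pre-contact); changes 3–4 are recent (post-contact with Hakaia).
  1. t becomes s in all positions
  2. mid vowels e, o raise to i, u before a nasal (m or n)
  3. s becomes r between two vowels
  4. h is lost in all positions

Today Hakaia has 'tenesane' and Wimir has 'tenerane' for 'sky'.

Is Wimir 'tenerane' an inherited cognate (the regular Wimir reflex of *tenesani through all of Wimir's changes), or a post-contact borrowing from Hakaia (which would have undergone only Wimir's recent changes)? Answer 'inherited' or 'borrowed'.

borrowed

If inherited, *tenesani would pass through all of Wimir's changes:
Wimir: *tenesani > senesani > sinesani > sinerani  (by unconditioned shift, pre-nasal raising, rhotacism)
If borrowed from Hakaia 'tenesane' after the early changes, it would undergo only the recent ones:
  rule 3 (rhotacism): tenesane → tenerane
  rule 4 (h-loss): no change (tenerane)
  ⇒ as a loan: tenerane
Wimir 'tenerane' matches the loan outcome 'tenerane', not the inherited 'sinerani' — it skipped the early Wimir changes, so it was borrowed from Hakaia.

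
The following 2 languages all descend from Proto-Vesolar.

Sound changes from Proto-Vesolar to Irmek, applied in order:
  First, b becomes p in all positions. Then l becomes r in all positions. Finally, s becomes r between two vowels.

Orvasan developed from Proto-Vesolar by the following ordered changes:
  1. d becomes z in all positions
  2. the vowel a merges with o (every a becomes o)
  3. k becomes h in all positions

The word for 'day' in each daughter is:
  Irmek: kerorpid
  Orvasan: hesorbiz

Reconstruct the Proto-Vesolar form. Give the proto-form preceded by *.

Position 1: Irmek has k, Orvasan has h. Irmek preserves k here (none of its changes turn any other segment into k), so the proto-segment is *k.
Position 8: Irmek has d, Orvasan has z. Irmek preserves d here (none of its changes turn any other segment into d), so the proto-segment is *d.
Position 3: Irmek has r, Orvasan has s. Orvasan preserves s here (none of its changes turn any other segment into s), so the proto-segment is *s.
Continuing position by position gives *kesorbid; check it forward:
Irmek: start from *kesorbid.
  rule 1 (unconditioned shift): kesorbid → kesorpid
  rule 2: no change — kesorpid
  rule 3 (rhotacism): kesorpid → kerorpid
  ⇒ Irmek kerorpid
Orvasan: *kesorbid
  kesorbid → kesorbiz   [unconditioned shift]
  kesorbiz (rule 2 does not apply)
  kesorbiz → hesorbiz   [unconditioned shift]
  giving Orvasan hesorbiz.
Only *kesorbid yields all of Irmek kerorpid, Orvasan hesorbiz.

*kesorbid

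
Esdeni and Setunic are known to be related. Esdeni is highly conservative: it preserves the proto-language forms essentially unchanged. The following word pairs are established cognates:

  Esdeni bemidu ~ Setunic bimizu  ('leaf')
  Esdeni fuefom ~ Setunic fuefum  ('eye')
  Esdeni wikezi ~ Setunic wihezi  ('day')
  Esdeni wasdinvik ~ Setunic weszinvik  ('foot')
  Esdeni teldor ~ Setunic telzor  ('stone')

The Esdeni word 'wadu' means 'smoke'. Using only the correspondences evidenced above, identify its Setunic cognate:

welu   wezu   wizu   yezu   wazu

wezu

wasdinvik ~ weszinvik — Esdeni a corresponds to Setunic e after a consonant, before a consonant other than r, m, n, p, b, f, v.
bemidu ~ bimizu — Esdeni d corresponds to Setunic z between vowels (before a back vowel).
Applying these to Esdeni 'wadu':
  wadu → wedu   (a→e after a consonant, before a consonant other than r, m, n, p, b, f, v)
  wedu → wezu   (d→z between vowels (before a back vowel))
So the Setunic cognate is 'wezu'.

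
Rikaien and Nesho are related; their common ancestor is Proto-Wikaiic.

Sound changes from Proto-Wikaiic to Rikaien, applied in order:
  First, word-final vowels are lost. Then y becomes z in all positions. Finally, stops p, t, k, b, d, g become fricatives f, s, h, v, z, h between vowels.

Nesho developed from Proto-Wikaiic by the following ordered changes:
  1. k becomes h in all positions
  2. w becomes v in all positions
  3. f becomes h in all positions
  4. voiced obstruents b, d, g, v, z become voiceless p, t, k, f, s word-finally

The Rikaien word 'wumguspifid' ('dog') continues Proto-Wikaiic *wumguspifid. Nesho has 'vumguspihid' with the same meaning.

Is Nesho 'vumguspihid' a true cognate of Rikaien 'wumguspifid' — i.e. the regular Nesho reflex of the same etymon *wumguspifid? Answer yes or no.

no

Derive the expected Nesho reflex of *wumguspifid:
Nesho: start from *wumguspifid.
  rule 1: no change — wumguspifid
  rule 2 (unconditioned shift): wumguspifid → vumguspifid
  rule 3 (unconditioned shift): vumguspifid → vumguspihid
  rule 4 (final devoicing): vumguspihid → vumguspihit
  ⇒ Nesho vumguspihit
The regular Nesho reflex would be 'vumguspihit', but the attested form is 'vumguspihid'. The correspondence is irregular, so they are not cognates (the Nesho form has a different source).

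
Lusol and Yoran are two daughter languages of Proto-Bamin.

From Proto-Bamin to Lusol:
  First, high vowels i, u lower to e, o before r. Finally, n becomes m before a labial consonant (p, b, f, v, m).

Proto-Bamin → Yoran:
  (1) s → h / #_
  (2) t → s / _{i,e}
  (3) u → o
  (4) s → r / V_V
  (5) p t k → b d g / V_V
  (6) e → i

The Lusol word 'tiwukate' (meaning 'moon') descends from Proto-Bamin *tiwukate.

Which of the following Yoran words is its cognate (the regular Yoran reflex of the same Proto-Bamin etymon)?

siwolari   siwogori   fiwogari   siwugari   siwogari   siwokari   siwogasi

siwogari

Yoran: *tiwukate
  tiwukate (rule 1 does not apply)
  tiwukate → siwukase   [palatalisation]
  siwukase → siwokase   [vowel merger]
  siwokase → siwokare   [rhotacism]
  siwokare → siwogare   [intervocalic voicing]
  siwogare → siwogari   [vowel merger]
  giving Yoran siwogari.
Only 'siwogari' matches the regular Yoran development of *tiwukate.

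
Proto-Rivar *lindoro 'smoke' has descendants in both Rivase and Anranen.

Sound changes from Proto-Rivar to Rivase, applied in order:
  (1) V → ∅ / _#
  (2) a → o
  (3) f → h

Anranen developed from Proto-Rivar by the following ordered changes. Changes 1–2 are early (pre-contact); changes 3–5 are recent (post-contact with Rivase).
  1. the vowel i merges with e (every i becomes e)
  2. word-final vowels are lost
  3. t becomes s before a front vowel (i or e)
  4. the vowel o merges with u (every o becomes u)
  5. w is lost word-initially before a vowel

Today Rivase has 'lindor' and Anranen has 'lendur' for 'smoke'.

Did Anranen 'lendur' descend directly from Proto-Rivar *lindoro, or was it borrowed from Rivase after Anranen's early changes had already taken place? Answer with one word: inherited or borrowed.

If inherited, *lindoro would pass through all of Anranen's changes:
Anranen: *lindoro
  lindoro → lendoro   [vowel merger]
  lendoro → lendor   [apocope]
  lendor (rule 3 does not apply)
  lendor → lendur   [vowel merger]
  lendur (rule 5 does not apply)
  giving Anranen lendur.
If borrowed from Rivase 'lindor' after the early changes, it would undergo only the recent ones:
  rule 3 (palatalisation): no change (lindor)
  rule 4 (vowel merger): lindor → lindur
  rule 5 (glide loss): no change (lindur)
  ⇒ as a loan: lindur
Anranen 'lendur' matches the inherited outcome exactly, so it is an inherited cognate, not a loan.

inherited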